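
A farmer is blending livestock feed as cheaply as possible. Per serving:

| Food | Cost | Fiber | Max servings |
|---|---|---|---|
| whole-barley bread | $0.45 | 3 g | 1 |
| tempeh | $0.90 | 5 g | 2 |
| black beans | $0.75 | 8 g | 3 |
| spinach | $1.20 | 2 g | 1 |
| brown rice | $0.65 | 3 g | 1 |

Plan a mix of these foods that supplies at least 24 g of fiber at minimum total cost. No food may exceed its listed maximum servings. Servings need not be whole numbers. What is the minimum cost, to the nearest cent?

$2.25

Cost per g of fiber: black beans $0.0938, whole-barley bread $0.1500, tempeh $0.1800, brown rice $0.2167, spinach $0.6000.
Take 3 servings of black beans: +24.0 g fiber for $2.25 (total $2.25, still need 0.0 g).
Greedy by cheapest-per-g is optimal for a single linear constraint, so the minimum cost is $2.25.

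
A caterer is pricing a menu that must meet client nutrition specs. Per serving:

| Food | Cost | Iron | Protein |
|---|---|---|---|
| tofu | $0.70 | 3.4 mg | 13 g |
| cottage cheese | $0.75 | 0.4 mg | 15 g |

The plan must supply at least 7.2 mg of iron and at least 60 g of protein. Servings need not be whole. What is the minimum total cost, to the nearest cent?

Compare the cost at each extreme point of the feasible region.
tofu only: max(7.2/3.4, 60/13) = 4.615 servings → $3.23.
cottage cheese only: max(7.2/0.4, 60/15) = 18 servings → $13.50.
tofu + cottage cheese with both tight: 1.834 servings and 2.41 servings → $3.09.
Cheapest feasible corner: $3.09.

$3.09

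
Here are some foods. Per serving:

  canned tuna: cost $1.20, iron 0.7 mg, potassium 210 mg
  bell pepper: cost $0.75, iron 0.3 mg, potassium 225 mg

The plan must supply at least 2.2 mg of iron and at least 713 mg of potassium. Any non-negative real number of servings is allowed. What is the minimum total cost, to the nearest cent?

$3.86

For a min-cost LP with two ≥-constraints, a basic feasible solution has at most two positive variables.
canned tuna only: max(2.2/0.7, 713/210) = 3.395 servings → $4.07.
bell pepper only: max(2.2/0.3, 713/225) = 7.333 servings → $5.50.
canned tuna + bell pepper with both tight: 2.975 servings and 0.3926 servings → $3.86.
So the least-cost plan costs $3.86.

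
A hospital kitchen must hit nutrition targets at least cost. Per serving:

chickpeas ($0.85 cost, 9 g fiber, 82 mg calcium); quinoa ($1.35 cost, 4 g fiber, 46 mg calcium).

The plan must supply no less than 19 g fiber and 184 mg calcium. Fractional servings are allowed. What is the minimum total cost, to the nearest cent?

$1.91

The cheapest plan sits at a corner of the feasible region — with two constraints it uses at most two foods.
chickpeas only: max(19/9, 184/82) = 2.244 servings → $1.91.
quinoa only: max(19/4, 184/46) = 4.75 servings → $6.41.
chickpeas + quinoa with both tight: 1.605 servings and 1.14 servings → $2.90.
Cheapest feasible corner: $1.91.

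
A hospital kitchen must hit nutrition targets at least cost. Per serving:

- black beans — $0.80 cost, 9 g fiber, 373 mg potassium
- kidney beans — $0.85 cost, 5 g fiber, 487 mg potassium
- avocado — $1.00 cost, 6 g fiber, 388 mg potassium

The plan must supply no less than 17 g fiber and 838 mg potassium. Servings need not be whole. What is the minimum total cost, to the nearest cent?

An LP optimum is at a vertex; with two nutrient constraints at most two foods are used. Check each candidate.
black beans only: max(17/9, 838/373) = 2.247 servings → $1.80.
kidney beans only: max(17/5, 838/487) = 3.4 servings → $2.89.
avocado only: max(17/6, 838/388) = 2.833 servings → $2.83.
black beans + kidney beans with both tight: 1.624 servings and 0.477 servings → $1.70.
black beans + avocado with both tight: 1.25 servings and 0.9577 servings → $1.96.
kidney beans + avocado with both targets exact would need a negative amount; discard.
So the least-cost plan costs $1.70.

$1.70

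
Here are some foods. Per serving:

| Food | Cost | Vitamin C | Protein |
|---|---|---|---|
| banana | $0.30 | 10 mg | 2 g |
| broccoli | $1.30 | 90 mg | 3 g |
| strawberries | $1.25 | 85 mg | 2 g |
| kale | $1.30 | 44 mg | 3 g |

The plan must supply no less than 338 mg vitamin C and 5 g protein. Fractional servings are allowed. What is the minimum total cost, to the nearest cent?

$4.88

A basic optimal solution has at most two foods positive. Try each food alone and each pair with both targets met exactly.
banana only: max(338/10, 5/2) = 33.8 servings → $10.14.
broccoli only: max(338/90, 5/3) = 3.756 servings → $4.88.
strawberries only: max(338/85, 5/2) = 3.976 servings → $4.97.
kale only: max(338/44, 5/3) = 7.682 servings → $9.99.
banana + broccoli: intersection lies outside the first quadrant.
banana + strawberries: intersection lies outside the first quadrant.
banana + kale: intersection lies outside the first quadrant.
broccoli + strawberries: the both-tight solution has a negative serving — not a feasible corner.
broccoli + kale: the both-tight solution has a negative serving — not a feasible corner.
strawberries + kale: intersection lies outside the first quadrant.
Cheapest feasible corner: $4.88.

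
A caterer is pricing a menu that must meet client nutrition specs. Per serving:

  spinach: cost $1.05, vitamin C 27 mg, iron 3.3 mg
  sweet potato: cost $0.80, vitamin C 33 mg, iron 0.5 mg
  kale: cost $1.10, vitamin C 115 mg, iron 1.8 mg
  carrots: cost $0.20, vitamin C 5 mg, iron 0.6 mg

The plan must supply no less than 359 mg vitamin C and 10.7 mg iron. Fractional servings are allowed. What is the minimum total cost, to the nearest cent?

A basic optimal solution has at most two foods positive. Try each food alone and each pair with both targets met exactly.
spinach only: max(359/27, 10.7/3.3) = 13.3 servings → $13.96.
sweet potato only: max(359/33, 10.7/0.5) = 21.4 servings → $17.12.
kale only: max(359/115, 10.7/1.8) = 5.944 servings → $6.54.
carrots only: max(359/5, 10.7/0.6) = 71.8 servings → $14.36.
spinach + sweet potato with both tight: 1.82 servings and 9.39 servings → $9.42.
spinach + kale with both tight: 1.766 servings and 2.707 servings → $4.83.
spinach + carrots: intersection lies outside the first quadrant.
sweet potato + kale with both targets exact would need a negative amount; discard.
sweet potato + carrots with both tight: 9.358 servings and 10.03 servings → $9.49.
kale + carrots with both tight: 2.698 servings and 9.738 servings → $4.92.
The minimum over all feasible corners is $4.83.

$4.83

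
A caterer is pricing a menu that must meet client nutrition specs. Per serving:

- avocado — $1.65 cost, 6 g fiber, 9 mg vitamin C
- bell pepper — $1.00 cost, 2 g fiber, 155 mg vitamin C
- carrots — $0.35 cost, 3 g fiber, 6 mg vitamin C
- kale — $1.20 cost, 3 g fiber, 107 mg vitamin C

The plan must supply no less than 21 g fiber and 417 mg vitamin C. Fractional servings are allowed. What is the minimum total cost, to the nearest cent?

$4.35

A basic optimal solution has at most two foods positive. Try each food alone and each pair with both targets met exactly.
avocado only: max(21/6, 417/9) = 46.33 servings → $76.45.
bell pepper only: max(21/2, 417/155) = 10.5 servings → $10.50.
carrots only: max(21/3, 417/6) = 69.5 servings → $24.32.
kale only: max(21/3, 417/107) = 7 servings → $8.40.
avocado + bell pepper with both tight: 2.655 servings and 2.536 servings → $6.92.
avocado + carrots with both targets exact would need a negative amount; discard.
avocado + kale with both tight: 1.62 servings and 3.761 servings → $7.19.
bell pepper + carrots with both tight: 2.483 servings and 5.344 servings → $4.35.
bell pepper + kale: intersection lies outside the first quadrant.
carrots + kale with both tight: 3.287 servings and 3.713 servings → $5.61.
The minimum over all feasible corners is $4.35.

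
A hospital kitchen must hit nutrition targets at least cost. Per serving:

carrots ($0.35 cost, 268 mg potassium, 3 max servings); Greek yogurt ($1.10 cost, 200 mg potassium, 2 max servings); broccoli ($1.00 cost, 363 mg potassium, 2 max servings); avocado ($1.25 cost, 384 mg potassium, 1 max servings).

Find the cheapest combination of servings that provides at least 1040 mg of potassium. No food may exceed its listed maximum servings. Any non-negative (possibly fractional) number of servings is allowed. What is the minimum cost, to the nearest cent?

Cost per mg of potassium: carrots $0.0013, broccoli $0.0028, avocado $0.0033, Greek yogurt $0.0055.
Take 3 servings of carrots: +804.0 mg potassium for $1.05 (total $1.05, still need 236.0 mg).
Take 0.6501 servings of broccoli: +236.0 mg potassium for $0.65 (total $1.70, still need 0.0 mg).
Filling from the cheapest source first is optimal under one linear minimum: $1.70.

$1.70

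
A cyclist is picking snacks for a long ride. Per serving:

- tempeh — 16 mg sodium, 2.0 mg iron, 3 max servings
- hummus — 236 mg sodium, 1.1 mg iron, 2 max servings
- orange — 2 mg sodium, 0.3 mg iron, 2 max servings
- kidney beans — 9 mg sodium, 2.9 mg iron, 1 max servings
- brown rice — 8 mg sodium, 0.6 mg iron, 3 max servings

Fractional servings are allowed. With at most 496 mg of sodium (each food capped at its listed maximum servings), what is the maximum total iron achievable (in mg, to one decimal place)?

Iron per mg sodium: kidney beans 0.3222, orange 0.15, tempeh 0.125, brown rice 0.075, hummus 0.004661.
Take 1 serving of kidney beans: uses 9 mg sodium, +2.9 mg iron (running total 2.9 mg).
Take 2 servings of orange: uses 4 mg sodium, +0.6 mg iron (running total 3.5 mg).
Take 3 servings of tempeh: uses 48 mg sodium, +6.0 mg iron (running total 9.5 mg).
Take 3 servings of brown rice: uses 24 mg sodium, +1.8 mg iron (running total 11.3 mg).
Take 1.742 servings of hummus: uses 411 mg sodium, +1.9 mg iron (running total 13.2 mg).
Greedy by best ratio exhausts the sodium allowance optimally: 13.2 mg.

13.2 mg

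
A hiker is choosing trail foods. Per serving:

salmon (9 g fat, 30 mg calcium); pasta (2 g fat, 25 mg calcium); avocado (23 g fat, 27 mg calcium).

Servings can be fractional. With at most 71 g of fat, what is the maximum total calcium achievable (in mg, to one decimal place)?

Calcium per g fat: pasta 12.5, salmon 3.333, avocado 1.174.
With no serving limits, spend the whole fat allowance on pasta: 71 g / 2 g × 25 mg = 887.5 mg.

887.5 mg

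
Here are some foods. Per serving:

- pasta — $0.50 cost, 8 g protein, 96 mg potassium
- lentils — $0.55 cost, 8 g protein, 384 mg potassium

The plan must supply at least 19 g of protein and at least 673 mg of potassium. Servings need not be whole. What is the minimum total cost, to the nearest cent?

Two binding constraints pin down two serving amounts, so the optimal mix uses at most two foods. The candidates are each food alone (scaled to the tighter of protein/potassium) and each pair with both constraints tight.
pasta only: max(19/8, 673/96) = 7.01 servings → $3.51.
lentils only: max(19/8, 673/384) = 2.375 servings → $1.31.
pasta + lentils with both tight: 0.8299 servings and 1.545 servings → $1.26.
Cheapest feasible corner: $1.26.

$1.26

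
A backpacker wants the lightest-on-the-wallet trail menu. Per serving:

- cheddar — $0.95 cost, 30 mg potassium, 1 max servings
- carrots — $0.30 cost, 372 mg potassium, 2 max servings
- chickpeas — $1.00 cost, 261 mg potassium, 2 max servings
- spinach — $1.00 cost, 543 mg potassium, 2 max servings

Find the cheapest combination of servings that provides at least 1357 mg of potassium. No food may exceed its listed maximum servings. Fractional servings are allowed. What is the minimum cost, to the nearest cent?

$1.73

Cost per mg of potassium: carrots $0.0008, spinach $0.0018, chickpeas $0.0038, cheddar $0.0317.
Take 2 servings of carrots: +744.0 mg potassium for $0.60 (total $0.60, still need 613.0 mg).
Take 1.129 servings of spinach: +613.0 mg potassium for $1.13 (total $1.73, still need 0.0 mg).
Filling from the cheapest source first is optimal under one linear minimum: $1.73.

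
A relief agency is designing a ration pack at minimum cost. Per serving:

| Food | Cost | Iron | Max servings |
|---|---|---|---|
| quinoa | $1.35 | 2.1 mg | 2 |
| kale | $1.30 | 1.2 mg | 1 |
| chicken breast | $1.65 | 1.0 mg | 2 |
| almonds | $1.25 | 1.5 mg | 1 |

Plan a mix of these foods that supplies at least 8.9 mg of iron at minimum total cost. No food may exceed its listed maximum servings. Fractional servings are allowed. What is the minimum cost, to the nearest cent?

$8.55

Cost per mg of iron: quinoa $0.6429, almonds $0.8333, kale $1.0833, chicken breast $1.6500.
Take 2 servings of quinoa: +4.2 mg iron for $2.70 (total $2.70, still need 4.7 mg).
Take 1 serving of almonds: +1.5 mg iron for $1.25 (total $3.95, still need 3.2 mg).
Take 1 serving of kale: +1.2 mg iron for $1.30 (total $5.25, still need 2.0 mg).
Take 2 servings of chicken breast: +2.0 mg iron for $3.30 (total $8.55, still need 0.0 mg).
Filling from the cheapest source first is optimal under one linear minimum: $8.55.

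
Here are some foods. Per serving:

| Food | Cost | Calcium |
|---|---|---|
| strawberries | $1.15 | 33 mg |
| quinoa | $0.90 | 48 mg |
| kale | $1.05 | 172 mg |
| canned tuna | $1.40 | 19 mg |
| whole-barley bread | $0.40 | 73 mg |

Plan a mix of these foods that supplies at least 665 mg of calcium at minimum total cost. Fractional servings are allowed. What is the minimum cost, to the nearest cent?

Cost per mg of calcium: whole-barley bread $0.0055, kale $0.0061, quinoa $0.0187, strawberries $0.0348, canned tuna $0.0737.
With no serving limits, use only whole-barley bread: 665 mg / 73 mg = 9.11 servings × $0.40 = $3.64.

$3.64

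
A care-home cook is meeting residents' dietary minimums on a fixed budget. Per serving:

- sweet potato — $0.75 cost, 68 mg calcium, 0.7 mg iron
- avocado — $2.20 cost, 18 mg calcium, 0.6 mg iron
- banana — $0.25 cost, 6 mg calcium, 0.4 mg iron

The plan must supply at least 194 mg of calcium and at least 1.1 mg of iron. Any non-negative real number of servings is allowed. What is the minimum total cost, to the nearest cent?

sweet potato only: max(194/68, 1.1/0.7) = 2.853 servings → $2.14.
avocado only: max(194/18, 1.1/0.6) = 10.78 servings → $23.71.
banana only: max(194/6, 1.1/0.4) = 32.33 servings → $8.08.
sweet potato + avocado with both targets exact would need a negative amount; discard.
sweet potato + banana: the both-tight solution has a negative serving — not a feasible corner.
avocado + banana: the both-tight solution has a negative serving — not a feasible corner.
So the least-cost plan costs $2.14.

$2.14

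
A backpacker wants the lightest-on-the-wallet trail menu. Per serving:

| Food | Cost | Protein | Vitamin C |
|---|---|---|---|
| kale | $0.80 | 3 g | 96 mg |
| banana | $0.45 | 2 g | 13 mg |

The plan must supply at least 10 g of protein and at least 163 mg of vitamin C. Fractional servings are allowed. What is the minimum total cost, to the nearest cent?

This is a tiny linear program; its minimum lies at a vertex of the feasible set. List the vertices and price them.
kale only: max(10/3, 163/96) = 3.333 servings → $2.67.
banana only: max(10/2, 163/13) = 12.54 servings → $5.64.
kale + banana with both tight: 1.281 servings and 3.078 servings → $2.41.
So the least-cost plan costs $2.41.

$2.41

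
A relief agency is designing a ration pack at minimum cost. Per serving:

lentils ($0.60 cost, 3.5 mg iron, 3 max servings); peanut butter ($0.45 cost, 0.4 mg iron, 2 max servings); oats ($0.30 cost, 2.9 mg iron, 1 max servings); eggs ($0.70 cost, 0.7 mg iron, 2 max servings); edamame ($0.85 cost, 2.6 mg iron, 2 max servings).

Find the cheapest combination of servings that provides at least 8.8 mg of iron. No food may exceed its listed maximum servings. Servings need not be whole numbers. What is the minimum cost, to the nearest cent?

Cost per mg of iron: oats $0.1034, lentils $0.1714, edamame $0.3269, eggs $1.0000, peanut butter $1.1250.
Take 1 serving of oats: +2.9 mg iron for $0.30 (total $0.30, still need 5.9 mg).
Take 1.686 servings of lentils: +5.9 mg iron for $1.01 (total $1.31, still need 0.0 mg).
Greedy by cheapest-per-mg is optimal for a single linear constraint, so the minimum cost is $1.31.

$1.31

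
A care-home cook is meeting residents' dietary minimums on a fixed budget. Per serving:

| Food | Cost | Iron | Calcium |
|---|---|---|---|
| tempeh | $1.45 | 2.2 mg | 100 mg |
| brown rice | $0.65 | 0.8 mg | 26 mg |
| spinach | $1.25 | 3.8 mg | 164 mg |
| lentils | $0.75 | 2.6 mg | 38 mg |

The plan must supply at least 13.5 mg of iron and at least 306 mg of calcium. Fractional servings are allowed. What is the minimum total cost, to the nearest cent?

Minimising a linear cost over {iron ≥ 13.5, calcium ≥ 306, servings ≥ 0} — the optimum is at a vertex, using one or two foods.
tempeh only: max(13.5/2.2, 306/100) = 6.136 servings → $8.90.
brown rice only: max(13.5/0.8, 306/26) = 16.88 servings → $10.97.
spinach only: max(13.5/3.8, 306/164) = 3.553 servings → $4.44.
lentils only: max(13.5/2.6, 306/38) = 8.053 servings → $6.04.
tempeh + brown rice with both targets exact would need a negative amount; discard.
tempeh + spinach: the both-tight solution has a negative serving — not a feasible corner.
tempeh + lentils with both tight: 1.602 servings and 3.837 servings → $5.20.
brown rice + spinach: the both-tight solution has a negative serving — not a feasible corner.
brown rice + lentils with both tight: 7.597 servings and 2.855 servings → $7.08.
spinach + lentils with both tight: 1.002 servings and 3.728 servings → $4.05.
The minimum over all feasible corners is $4.05.

$4.05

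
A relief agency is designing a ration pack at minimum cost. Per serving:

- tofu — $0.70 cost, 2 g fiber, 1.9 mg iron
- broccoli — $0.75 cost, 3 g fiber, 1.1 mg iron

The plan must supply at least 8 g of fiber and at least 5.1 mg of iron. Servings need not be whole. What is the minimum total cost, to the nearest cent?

$2.37

tofu only: max(8/2, 5.1/1.9) = 4 servings → $2.80.
broccoli only: max(8/3, 5.1/1.1) = 4.636 servings → $3.48.
tofu + broccoli with both tight: 1.857 servings and 1.429 servings → $2.37.
So the least-cost plan costs $2.37.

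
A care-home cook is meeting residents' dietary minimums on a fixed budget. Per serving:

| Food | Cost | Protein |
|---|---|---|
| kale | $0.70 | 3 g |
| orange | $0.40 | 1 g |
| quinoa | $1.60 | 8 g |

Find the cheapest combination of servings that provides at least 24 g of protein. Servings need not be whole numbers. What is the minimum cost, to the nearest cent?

$4.80

Cost per g of protein: quinoa $0.2000, kale $0.2333, orange $0.4000.
With no serving limits, use only quinoa: 24 g / 8 g = 3 servings × $1.60 = $4.80.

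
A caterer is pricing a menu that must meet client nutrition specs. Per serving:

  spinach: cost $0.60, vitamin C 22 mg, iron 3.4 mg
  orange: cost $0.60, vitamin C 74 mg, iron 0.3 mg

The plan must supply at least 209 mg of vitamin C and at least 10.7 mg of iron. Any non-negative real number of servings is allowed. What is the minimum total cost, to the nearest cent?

Two binding constraints pin down two serving amounts, so the optimal mix uses at most two foods. The candidates are each food alone (scaled to the tighter of vitamin C/iron) and each pair with both constraints tight.
spinach only: max(209/22, 10.7/3.4) = 9.5 servings → $5.70.
orange only: max(209/74, 10.7/0.3) = 35.67 servings → $21.40.
spinach + orange with both tight: 2.976 servings and 1.94 servings → $2.95.
So the least-cost plan costs $2.95.

$2.95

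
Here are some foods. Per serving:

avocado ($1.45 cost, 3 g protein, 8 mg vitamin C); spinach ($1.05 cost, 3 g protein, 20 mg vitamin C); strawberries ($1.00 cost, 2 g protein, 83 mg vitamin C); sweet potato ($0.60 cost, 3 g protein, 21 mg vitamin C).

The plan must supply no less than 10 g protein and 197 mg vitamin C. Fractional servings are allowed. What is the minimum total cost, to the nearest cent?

An LP optimum is at a vertex; with two nutrient constraints at most two foods are used. Check each candidate.
avocado only: max(10/3, 197/8) = 24.62 servings → $35.71.
spinach only: max(10/3, 197/20) = 9.85 servings → $10.34.
strawberries only: max(10/2, 197/83) = 5 servings → $5.00.
sweet potato only: max(10/3, 197/21) = 9.381 servings → $5.63.
avocado + spinach: intersection lies outside the first quadrant.
avocado + strawberries with both tight: 1.871 servings and 2.193 servings → $4.91.
avocado + sweet potato with both targets exact would need a negative amount; discard.
spinach + strawberries with both tight: 2.086 servings and 1.871 servings → $4.06.
spinach + sweet potato: the both-tight solution has a negative serving — not a feasible corner.
strawberries + sweet potato with both tight: 1.841 servings and 2.106 servings → $3.10.
So the least-cost plan costs $3.10.

$3.10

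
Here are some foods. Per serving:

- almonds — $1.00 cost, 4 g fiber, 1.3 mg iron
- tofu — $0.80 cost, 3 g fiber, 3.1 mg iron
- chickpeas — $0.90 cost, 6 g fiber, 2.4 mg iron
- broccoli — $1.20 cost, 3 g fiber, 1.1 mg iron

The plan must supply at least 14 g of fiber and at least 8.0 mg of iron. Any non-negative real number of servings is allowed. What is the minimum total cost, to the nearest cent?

$2.54

Compare the cost at each extreme point of the feasible region.
almonds only: max(14/4, 8.0/1.3) = 6.154 servings → $6.15.
tofu only: max(14/3, 8.0/3.1) = 4.667 servings → $3.73.
chickpeas only: max(14/6, 8.0/2.4) = 3.333 servings → $3.00.
broccoli only: max(14/3, 8.0/1.1) = 7.273 servings → $8.73.
almonds + tofu with both tight: 2.282 servings and 1.624 servings → $3.58.
almonds + chickpeas: intersection lies outside the first quadrant.
almonds + broccoli with both targets exact would need a negative amount; discard.
tofu + chickpeas with both tight: 1.263 servings and 1.702 servings → $2.54.
tofu + broccoli with both tight: 1.433 servings and 3.233 servings → $5.03.
chickpeas + broccoli with both targets exact would need a negative amount; discard.
Cheapest feasible corner: $2.54.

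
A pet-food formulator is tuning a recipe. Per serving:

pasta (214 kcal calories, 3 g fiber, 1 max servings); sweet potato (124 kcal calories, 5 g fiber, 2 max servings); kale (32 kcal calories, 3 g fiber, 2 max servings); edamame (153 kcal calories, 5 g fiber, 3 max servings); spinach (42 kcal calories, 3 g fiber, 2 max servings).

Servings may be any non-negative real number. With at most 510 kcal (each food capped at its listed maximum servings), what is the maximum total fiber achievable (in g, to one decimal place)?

25.7 g

Fiber per kcal: kale 0.09375, spinach 0.07143, sweet potato 0.04032, edamame 0.03268, pasta 0.01402.
Take 2 servings of kale: uses 64 kcal, +6.0 g fiber (running total 6.0 g).
Take 2 servings of spinach: uses 84 kcal, +6.0 g fiber (running total 12.0 g).
Take 2 servings of sweet potato: uses 248 kcal, +10.0 g fiber (running total 22.0 g).
Take 0.7451 servings of edamame: uses 114 kcal, +3.7 g fiber (running total 25.7 g).
Greedy by best ratio exhausts the calories allowance optimally: 25.7 g.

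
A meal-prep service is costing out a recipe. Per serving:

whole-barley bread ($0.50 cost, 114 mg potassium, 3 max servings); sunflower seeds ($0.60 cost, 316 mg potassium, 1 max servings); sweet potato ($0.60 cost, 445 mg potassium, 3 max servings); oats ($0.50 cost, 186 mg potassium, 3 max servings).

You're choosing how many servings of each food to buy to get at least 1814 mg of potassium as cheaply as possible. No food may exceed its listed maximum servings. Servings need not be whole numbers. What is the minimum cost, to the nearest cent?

$2.84

Cost per mg of potassium: sweet potato $0.0013, sunflower seeds $0.0019, oats $0.0027, whole-barley bread $0.0044.
Take 3 servings of sweet potato: +1335.0 mg potassium for $1.80 (total $1.80, still need 479.0 mg).
Take 1 serving of sunflower seeds: +316.0 mg potassium for $0.60 (total $2.40, still need 163.0 mg).
Take 0.8763 servings of oats: +163.0 mg potassium for $0.44 (total $2.84, still need 0.0 mg).
Greedy by cheapest-per-mg is optimal for a single linear constraint, so the minimum cost is $2.84.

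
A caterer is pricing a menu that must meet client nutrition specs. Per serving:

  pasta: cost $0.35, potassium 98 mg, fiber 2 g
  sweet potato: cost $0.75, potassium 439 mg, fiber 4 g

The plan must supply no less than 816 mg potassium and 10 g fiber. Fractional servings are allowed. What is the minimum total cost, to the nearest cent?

$1.82

An LP optimum is at a vertex; with two nutrient constraints at most two foods are used. Check each candidate.
pasta only: max(816/98, 10/2) = 8.327 servings → $2.91.
sweet potato only: max(816/439, 10/4) = 2.5 servings → $1.88.
pasta + sweet potato with both tight: 2.317 servings and 1.342 servings → $1.82.
So the least-cost plan costs $1.82.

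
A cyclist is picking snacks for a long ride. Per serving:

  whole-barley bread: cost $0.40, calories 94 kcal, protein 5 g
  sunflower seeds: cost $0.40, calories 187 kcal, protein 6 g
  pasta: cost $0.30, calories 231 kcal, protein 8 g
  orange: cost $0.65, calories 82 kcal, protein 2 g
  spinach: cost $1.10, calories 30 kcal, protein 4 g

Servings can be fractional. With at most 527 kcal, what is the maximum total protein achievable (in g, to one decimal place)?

Protein per kcal: spinach 0.1333, whole-barley bread 0.05319, pasta 0.03463, sunflower seeds 0.03209, orange 0.02439.
With no serving limits, spend the whole calories allowance on spinach: 527 kcal / 30 kcal × 4 g = 70.3 g.

70.3 g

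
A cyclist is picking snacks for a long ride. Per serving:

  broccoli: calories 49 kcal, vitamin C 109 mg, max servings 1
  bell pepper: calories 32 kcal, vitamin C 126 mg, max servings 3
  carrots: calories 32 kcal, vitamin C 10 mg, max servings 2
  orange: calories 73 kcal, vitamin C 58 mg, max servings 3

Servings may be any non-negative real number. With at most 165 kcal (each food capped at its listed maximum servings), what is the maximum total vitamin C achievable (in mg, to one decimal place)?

Vitamin C per kcal: bell pepper 3.938, broccoli 2.224, orange 0.7945, carrots 0.3125.
Take 3 servings of bell pepper: uses 96 kcal, +378.0 mg vitamin C (running total 378.0 mg).
Take 1 serving of broccoli: uses 49 kcal, +109.0 mg vitamin C (running total 487.0 mg).
Take 0.274 servings of orange: uses 20 kcal, +15.9 mg vitamin C (running total 502.9 mg).
Greedy by best ratio exhausts the calories allowance optimally: 502.9 mg.

502.9 mg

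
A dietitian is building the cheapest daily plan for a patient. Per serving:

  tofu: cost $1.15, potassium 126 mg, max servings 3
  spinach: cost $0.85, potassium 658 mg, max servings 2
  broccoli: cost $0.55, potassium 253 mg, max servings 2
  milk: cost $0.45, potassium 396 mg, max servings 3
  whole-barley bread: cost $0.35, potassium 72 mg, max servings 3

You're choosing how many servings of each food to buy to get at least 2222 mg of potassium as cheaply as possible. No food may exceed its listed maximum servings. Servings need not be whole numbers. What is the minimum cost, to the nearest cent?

$2.69

Cost per mg of potassium: milk $0.0011, spinach $0.0013, broccoli $0.0022, whole-barley bread $0.0049, tofu $0.0091.
Take 3 servings of milk: +1188.0 mg potassium for $1.35 (total $1.35, still need 1034.0 mg).
Take 1.571 servings of spinach: +1034.0 mg potassium for $1.34 (total $2.69, still need 0.0 mg).
Filling from the cheapest source first is optimal under one linear minimum: $2.69.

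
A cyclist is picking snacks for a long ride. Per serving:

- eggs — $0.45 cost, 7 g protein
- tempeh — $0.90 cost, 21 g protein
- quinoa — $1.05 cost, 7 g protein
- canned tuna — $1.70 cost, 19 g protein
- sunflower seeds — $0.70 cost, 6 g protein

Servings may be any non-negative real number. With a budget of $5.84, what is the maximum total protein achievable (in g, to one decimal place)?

Protein per dollar: tempeh 23.33, eggs 15.56, canned tuna 11.18, sunflower seeds 8.571, quinoa 6.667.
With no serving limits, spend the whole cost allowance on tempeh: $5.84 / $0.90 × 21 g = 136.3 g.

136.3 g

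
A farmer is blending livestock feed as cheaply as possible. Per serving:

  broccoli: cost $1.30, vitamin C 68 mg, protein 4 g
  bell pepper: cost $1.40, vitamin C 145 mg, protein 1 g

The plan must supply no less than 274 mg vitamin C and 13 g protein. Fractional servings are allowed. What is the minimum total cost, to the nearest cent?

For a min-cost LP with two ≥-constraints, a basic feasible solution has at most two positive variables.
broccoli only: max(274/68, 13/4) = 4.029 servings → $5.24.
bell pepper only: max(274/145, 13/1) = 13 servings → $18.20.
broccoli + bell pepper with both tight: 3.146 servings and 0.4141 servings → $4.67.
So the least-cost plan costs $4.67.

$4.67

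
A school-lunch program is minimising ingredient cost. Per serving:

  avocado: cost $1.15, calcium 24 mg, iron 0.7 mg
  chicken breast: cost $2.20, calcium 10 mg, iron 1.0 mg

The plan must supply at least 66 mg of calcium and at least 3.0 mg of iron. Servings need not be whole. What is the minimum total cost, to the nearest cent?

This is a tiny linear program; its minimum lies at a vertex of the feasible set. List the vertices and price them.
avocado only: max(66/24, 3.0/0.7) = 4.286 servings → $4.93.
chicken breast only: max(66/10, 3.0/1.0) = 6.6 servings → $14.52.
avocado + chicken breast with both tight: 2.118 servings and 1.518 servings → $5.77.
Cheapest feasible corner: $4.93.

$4.93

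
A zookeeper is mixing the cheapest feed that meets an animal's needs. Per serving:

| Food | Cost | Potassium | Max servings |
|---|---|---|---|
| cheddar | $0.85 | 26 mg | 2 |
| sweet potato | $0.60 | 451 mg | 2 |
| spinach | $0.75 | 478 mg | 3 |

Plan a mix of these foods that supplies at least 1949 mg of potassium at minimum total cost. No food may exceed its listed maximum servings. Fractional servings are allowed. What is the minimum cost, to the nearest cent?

Cost per mg of potassium: sweet potato $0.0013, spinach $0.0016, cheddar $0.0327.
Take 2 servings of sweet potato: +902.0 mg potassium for $1.20 (total $1.20, still need 1047.0 mg).
Take 2.19 servings of spinach: +1047.0 mg potassium for $1.64 (total $2.84, still need 0.0 mg).
Filling from the cheapest source first is optimal under one linear minimum: $2.84.

$2.84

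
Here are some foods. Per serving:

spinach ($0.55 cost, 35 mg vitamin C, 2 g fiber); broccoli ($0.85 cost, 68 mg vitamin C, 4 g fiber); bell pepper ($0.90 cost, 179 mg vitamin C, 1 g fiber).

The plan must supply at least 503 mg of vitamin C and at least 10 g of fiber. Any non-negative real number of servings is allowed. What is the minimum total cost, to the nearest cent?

$3.54

spinach only: max(503/35, 10/2) = 14.37 servings → $7.90.
broccoli only: max(503/68, 10/4) = 7.397 servings → $6.29.
bell pepper only: max(503/179, 10/1) = 10 servings → $9.00.
spinach + broccoli: intersection lies outside the first quadrant.
spinach + bell pepper with both tight: 3.985 servings and 2.031 servings → $4.02.
broccoli + bell pepper with both tight: 1.986 servings and 2.056 servings → $3.54.
Cheapest feasible corner: $3.54.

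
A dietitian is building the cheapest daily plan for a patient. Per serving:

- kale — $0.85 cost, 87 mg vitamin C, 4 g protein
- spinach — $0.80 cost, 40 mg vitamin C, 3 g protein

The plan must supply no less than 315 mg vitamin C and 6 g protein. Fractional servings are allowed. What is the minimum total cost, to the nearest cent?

$3.08

An LP optimum is at a vertex; with two nutrient constraints at most two foods are used. Check each candidate.
kale only: max(315/87, 6/4) = 3.621 servings → $3.08.
spinach only: max(315/40, 6/3) = 7.875 servings → $6.30.
kale + spinach with both targets exact would need a negative amount; discard.
Cheapest feasible corner: $3.08.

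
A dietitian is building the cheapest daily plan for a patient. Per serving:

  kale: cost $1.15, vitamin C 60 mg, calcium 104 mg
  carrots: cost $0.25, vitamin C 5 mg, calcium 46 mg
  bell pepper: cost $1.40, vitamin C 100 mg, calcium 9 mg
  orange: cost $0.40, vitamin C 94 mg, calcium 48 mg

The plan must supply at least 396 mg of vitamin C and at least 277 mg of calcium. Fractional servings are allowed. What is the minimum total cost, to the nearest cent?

Two binding constraints pin down two serving amounts, so the optimal mix uses at most two foods. The candidates are each food alone (scaled to the tighter of vitamin C/calcium) and each pair with both constraints tight.
kale only: max(396/60, 277/104) = 6.6 servings → $7.59.
carrots only: max(396/5, 277/46) = 79.2 servings → $19.80.
bell pepper only: max(396/100, 277/9) = 30.78 servings → $43.09.
orange only: max(396/94, 277/48) = 5.771 servings → $2.31.
kale + carrots: intersection lies outside the first quadrant.
kale + bell pepper with both tight: 2.448 servings and 2.491 servings → $6.30.
kale + orange with both tight: 1.019 servings and 3.562 servings → $2.60.
carrots + bell pepper with both tight: 5.299 servings and 3.695 servings → $6.50.
carrots + orange with both tight: 1.721 servings and 4.121 servings → $2.08.
bell pepper + orange: the both-tight solution has a negative serving — not a feasible corner.
Cheapest feasible corner: $2.08.

$2.08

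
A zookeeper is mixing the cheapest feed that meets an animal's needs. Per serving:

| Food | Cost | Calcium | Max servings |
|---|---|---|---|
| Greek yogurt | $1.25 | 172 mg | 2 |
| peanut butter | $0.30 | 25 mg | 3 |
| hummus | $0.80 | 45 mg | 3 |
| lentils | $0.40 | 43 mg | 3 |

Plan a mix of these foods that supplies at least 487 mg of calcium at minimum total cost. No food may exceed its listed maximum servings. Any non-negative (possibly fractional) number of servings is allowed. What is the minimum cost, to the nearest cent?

$3.87

Cost per mg of calcium: Greek yogurt $0.0073, lentils $0.0093, peanut butter $0.0120, hummus $0.0178.
Take 2 servings of Greek yogurt: +344.0 mg calcium for $2.50 (total $2.50, still need 143.0 mg).
Take 3 servings of lentils: +129.0 mg calcium for $1.20 (total $3.70, still need 14.0 mg).
Take 0.56 servings of peanut butter: +14.0 mg calcium for $0.17 (total $3.87, still need 0.0 mg).
Filling from the cheapest source first is optimal under one linear minimum: $3.87.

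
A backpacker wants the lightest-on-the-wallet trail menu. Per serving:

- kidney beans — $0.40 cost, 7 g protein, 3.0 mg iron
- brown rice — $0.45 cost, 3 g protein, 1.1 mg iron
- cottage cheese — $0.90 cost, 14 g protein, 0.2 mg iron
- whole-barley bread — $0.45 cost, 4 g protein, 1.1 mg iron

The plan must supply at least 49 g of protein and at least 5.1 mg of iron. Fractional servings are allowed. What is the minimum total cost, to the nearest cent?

$2.80

This is a tiny linear program; its minimum lies at a vertex of the feasible set. List the vertices and price them.
kidney beans only: max(49/7, 5.1/3.0) = 7 servings → $2.80.
brown rice only: max(49/3, 5.1/1.1) = 16.33 servings → $7.35.
cottage cheese only: max(49/14, 5.1/0.2) = 25.5 servings → $22.95.
whole-barley bread only: max(49/4, 5.1/1.1) = 12.25 servings → $5.51.
kidney beans + brown rice: the both-tight solution has a negative serving — not a feasible corner.
kidney beans + cottage cheese with both tight: 1.517 servings and 2.741 servings → $3.07.
kidney beans + whole-barley bread: intersection lies outside the first quadrant.
brown rice + cottage cheese with both tight: 4.162 servings and 2.608 servings → $4.22.
brown rice + whole-barley bread with both targets exact would need a negative amount; discard.
cottage cheese + whole-barley bread with both tight: 2.295 servings and 4.219 servings → $3.96.
So the least-cost plan costs $2.80.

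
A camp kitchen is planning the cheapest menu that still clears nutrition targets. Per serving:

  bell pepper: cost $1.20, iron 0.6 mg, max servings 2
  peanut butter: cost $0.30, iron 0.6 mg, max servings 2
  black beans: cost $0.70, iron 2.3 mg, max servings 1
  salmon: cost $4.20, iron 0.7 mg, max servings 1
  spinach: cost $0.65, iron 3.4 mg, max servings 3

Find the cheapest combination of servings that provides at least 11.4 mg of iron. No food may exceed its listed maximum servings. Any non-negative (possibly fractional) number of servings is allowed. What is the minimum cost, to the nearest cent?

$2.32

Cost per mg of iron: spinach $0.1912, black beans $0.3043, peanut butter $0.5000, bell pepper $2.0000, salmon $6.0000.
Take 3 servings of spinach: +10.2 mg iron for $1.95 (total $1.95, still need 1.2 mg).
Take 0.5217 servings of black beans: +1.2 mg iron for $0.37 (total $2.32, still need 0.0 mg).
Filling from the cheapest source first is optimal under one linear minimum: $2.32.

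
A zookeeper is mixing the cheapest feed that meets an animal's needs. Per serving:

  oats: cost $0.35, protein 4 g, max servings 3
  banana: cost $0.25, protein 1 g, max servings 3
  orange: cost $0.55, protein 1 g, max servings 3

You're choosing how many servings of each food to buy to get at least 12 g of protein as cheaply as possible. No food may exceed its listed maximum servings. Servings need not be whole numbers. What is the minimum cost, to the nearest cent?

Cost per g of protein: oats $0.0875, banana $0.2500, orange $0.5500.
Take 3 servings of oats: +12.0 g protein for $1.05 (total $1.05, still need 0.0 g).
Greedy by cheapest-per-g is optimal for a single linear constraint, so the minimum cost is $1.05.

$1.05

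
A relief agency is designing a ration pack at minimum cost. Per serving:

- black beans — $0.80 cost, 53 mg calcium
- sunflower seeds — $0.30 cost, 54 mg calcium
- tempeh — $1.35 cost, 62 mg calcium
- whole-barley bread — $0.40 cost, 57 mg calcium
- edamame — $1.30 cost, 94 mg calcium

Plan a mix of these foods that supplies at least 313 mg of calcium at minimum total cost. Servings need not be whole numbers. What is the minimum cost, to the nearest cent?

Cost per mg of calcium: sunflower seeds $0.0056, whole-barley bread $0.0070, edamame $0.0138, black beans $0.0151, tempeh $0.0218.
With no serving limits, use only sunflower seeds: 313 mg / 54 mg = 5.796 servings × $0.30 = $1.74.

$1.74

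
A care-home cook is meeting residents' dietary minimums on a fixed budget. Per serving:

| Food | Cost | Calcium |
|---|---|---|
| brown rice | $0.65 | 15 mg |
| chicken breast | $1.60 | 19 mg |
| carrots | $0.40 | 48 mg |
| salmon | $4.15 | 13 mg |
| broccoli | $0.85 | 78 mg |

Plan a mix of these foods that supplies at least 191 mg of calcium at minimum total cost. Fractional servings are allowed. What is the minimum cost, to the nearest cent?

Cost per mg of calcium: carrots $0.0083, broccoli $0.0109, brown rice $0.0433, chicken breast $0.0842, salmon $0.3192.
With no serving limits, use only carrots: 191 mg / 48 mg = 3.979 servings × $0.40 = $1.59.

$1.59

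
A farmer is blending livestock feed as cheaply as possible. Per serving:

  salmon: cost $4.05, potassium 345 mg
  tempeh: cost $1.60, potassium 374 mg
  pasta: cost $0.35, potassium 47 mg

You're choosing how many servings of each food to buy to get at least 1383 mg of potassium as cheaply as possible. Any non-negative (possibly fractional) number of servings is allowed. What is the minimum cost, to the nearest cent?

$5.92

Cost per mg of potassium: tempeh $0.0043, pasta $0.0074, salmon $0.0117.
With no serving limits, use only tempeh: 1383 mg / 374 mg = 3.698 servings × $1.60 = $5.92.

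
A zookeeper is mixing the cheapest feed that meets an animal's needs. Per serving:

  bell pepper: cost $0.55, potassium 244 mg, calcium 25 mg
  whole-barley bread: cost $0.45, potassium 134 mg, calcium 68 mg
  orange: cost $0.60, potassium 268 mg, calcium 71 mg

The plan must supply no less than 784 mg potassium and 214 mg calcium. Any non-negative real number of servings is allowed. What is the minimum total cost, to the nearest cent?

Compare the cost at each extreme point of the feasible region.
bell pepper only: max(784/244, 214/25) = 8.56 servings → $4.71.
whole-barley bread only: max(784/134, 214/68) = 5.851 servings → $2.63.
orange only: max(784/268, 214/71) = 3.014 servings → $1.81.
bell pepper + whole-barley bread with both tight: 1.86 servings and 2.463 servings → $2.13.
bell pepper + orange: intersection lies outside the first quadrant.
whole-barley bread + orange with both tight: 0.1938 servings and 2.828 servings → $1.78.
So the least-cost plan costs $1.78.

$1.78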